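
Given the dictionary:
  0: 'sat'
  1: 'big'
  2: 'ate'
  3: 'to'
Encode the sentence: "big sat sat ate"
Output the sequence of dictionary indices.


Look up each word in the dictionary:
  'big' -> 1
  'sat' -> 0
  'sat' -> 0
  'ate' -> 2

Encoded: [1, 0, 0, 2]


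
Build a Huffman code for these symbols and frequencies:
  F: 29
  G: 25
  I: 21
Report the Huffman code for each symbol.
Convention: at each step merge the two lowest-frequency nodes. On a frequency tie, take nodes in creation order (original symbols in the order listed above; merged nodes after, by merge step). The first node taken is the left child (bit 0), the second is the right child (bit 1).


Huffman tree construction:
Step 1: Merge I(21) + G(25) = 46
Step 2: Merge F(29) + (I+G)(46) = 75
Read each symbol's code off the tree from the root (left child = 0, right child = 1).

Codes:
  F: 0 (length 1)
  G: 11 (length 2)
  I: 10 (length 2)
Average code length: 121/75 = 1.6133 bits/symbol


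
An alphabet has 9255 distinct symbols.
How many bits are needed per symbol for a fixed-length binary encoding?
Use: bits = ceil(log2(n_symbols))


log2(9255) = 13.176
Bracket: 2^13 = 8192 < 9255 <= 2^14 = 16384
So ceil(log2(9255)) = 14

bits = ceil(log2(9255)) = ceil(13.176) = 14 bits


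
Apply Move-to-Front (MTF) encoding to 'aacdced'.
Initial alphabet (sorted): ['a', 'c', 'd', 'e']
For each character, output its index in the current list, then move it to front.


MTF encoding:
'a': index 0 in ['a', 'c', 'd', 'e'] -> ['a', 'c', 'd', 'e']
'a': index 0 in ['a', 'c', 'd', 'e'] -> ['a', 'c', 'd', 'e']
'c': index 1 in ['a', 'c', 'd', 'e'] -> ['c', 'a', 'd', 'e']
'd': index 2 in ['c', 'a', 'd', 'e'] -> ['d', 'c', 'a', 'e']
'c': index 1 in ['d', 'c', 'a', 'e'] -> ['c', 'd', 'a', 'e']
'e': index 3 in ['c', 'd', 'a', 'e'] -> ['e', 'c', 'd', 'a']
'd': index 2 in ['e', 'c', 'd', 'a'] -> ['d', 'e', 'c', 'a']


Output: [0, 0, 1, 2, 1, 3, 2]


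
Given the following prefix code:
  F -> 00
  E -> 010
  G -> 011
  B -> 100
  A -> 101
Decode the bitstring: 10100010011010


Decoding step by step:
Bits 101 -> A
Bits 00 -> F
Bits 010 -> E
Bits 011 -> G
Bits 010 -> E


Decoded message: AFEGE


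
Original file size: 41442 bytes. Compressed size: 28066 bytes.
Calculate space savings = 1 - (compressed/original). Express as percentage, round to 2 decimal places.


ratio = compressed/original = 28066/41442 = 0.677236
savings = 1 - ratio = 1 - 0.677236 = 0.322764
as a percentage: 0.322764 * 100 = 32.28%

Space savings = 1 - 28066/41442 = 32.28%


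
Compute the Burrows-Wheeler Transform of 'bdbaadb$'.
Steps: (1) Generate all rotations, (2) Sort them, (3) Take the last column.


Rotations (sorted):
  0: $bdbaadb -> last char: b
  1: aadb$bdb -> last char: b
  2: adb$bdba -> last char: a
  3: b$bdbaad -> last char: d
  4: baadb$bd -> last char: d
  5: bdbaadb$ -> last char: $
  6: db$bdbaa -> last char: a
  7: dbaadb$b -> last char: b


BWT = bbadd$ab


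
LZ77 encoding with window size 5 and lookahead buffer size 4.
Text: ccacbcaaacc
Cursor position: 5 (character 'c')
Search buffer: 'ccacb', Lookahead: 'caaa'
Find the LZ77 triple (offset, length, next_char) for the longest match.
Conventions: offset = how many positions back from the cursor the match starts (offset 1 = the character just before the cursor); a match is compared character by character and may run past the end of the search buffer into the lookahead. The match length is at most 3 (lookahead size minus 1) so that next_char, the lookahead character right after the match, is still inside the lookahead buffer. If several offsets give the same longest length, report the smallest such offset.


Try each offset into the search buffer:
  offset=1 (pos 4, char 'b'): match length 0
  offset=2 (pos 3, char 'c'): match length 1
  offset=3 (pos 2, char 'a'): match length 0
  offset=4 (pos 1, char 'c'): match length 2
  offset=5 (pos 0, char 'c'): match length 1
Longest match has length 2 at offset 4.
next_char = character at position 5 + 2 = 7 -> 'a'

Best match: offset=4, length=2 (matching 'ca' starting at position 1)
LZ77 triple: (4, 2, 'a')


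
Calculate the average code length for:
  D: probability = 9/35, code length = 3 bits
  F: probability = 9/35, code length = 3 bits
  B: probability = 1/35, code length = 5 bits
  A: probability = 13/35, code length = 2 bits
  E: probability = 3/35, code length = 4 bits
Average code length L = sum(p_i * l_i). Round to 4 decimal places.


Weighted contributions p_i * l_i:
  D: (9/35) * 3 = 27/35
  F: (9/35) * 3 = 27/35
  B: (1/35) * 5 = 5/35
  A: (13/35) * 2 = 26/35
  E: (3/35) * 4 = 12/35
Sum = (27 + 27 + 5 + 26 + 12)/35 = 97/35

L = 97/35 = 2.7714 bits/symbol


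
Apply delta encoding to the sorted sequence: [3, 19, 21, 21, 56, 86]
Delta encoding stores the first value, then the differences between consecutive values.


First value: 3
Deltas:
  19 - 3 = 16
  21 - 19 = 2
  21 - 21 = 0
  56 - 21 = 35
  86 - 56 = 30


Delta encoded: [3, 16, 2, 0, 35, 30]


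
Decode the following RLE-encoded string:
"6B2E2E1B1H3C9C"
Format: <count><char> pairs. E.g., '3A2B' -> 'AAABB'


Expanding each <count><char> pair:
  6B -> 'BBBBBB'
  2E -> 'EE'
  2E -> 'EE'
  1B -> 'B'
  1H -> 'H'
  3C -> 'CCC'
  9C -> 'CCCCCCCCC'

Decoded = BBBBBBEEEEBHCCCCCCCCCCCC


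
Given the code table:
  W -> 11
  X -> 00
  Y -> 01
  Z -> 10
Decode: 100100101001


Decoding:
10 -> Z
01 -> Y
00 -> X
10 -> Z
10 -> Z
01 -> Y


Result: ZYXZZY


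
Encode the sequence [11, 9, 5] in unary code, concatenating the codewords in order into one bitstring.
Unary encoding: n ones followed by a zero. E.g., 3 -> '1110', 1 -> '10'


Encode each number as n ones followed by a terminating 0:
  11 -> 111111111110 (12 bits)
  9 -> 1111111110 (10 bits)
  5 -> 111110 (6 bits)
Total length = 12 + 10 + 6 = 28 bits.

Unary([11, 9, 5]) = 1111111111101111111110111110 (28 bits)


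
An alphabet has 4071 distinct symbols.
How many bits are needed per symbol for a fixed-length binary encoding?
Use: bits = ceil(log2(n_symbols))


log2(4071) = 11.9912
Bracket: 2^11 = 2048 < 4071 <= 2^12 = 4096
So ceil(log2(4071)) = 12

bits = ceil(log2(4071)) = ceil(11.9912) = 12 bits


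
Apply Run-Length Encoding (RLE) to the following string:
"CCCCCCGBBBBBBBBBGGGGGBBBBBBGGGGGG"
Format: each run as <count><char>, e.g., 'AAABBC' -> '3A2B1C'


Scanning runs left to right:
  i=0: run of 'C' x 6 -> '6C'
  i=6: run of 'G' x 1 -> '1G'
  i=7: run of 'B' x 9 -> '9B'
  i=16: run of 'G' x 5 -> '5G'
  i=21: run of 'B' x 6 -> '6B'
  i=27: run of 'G' x 6 -> '6G'

RLE = 6C1G9B5G6B6G


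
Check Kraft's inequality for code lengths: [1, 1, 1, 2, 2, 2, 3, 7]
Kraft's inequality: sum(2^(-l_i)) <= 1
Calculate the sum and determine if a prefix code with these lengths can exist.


Sum = 2^(-1) + 2^(-1) + 2^(-1) + 2^(-2) + 2^(-2) + 2^(-2) + 2^(-3) + 2^(-7)
    = 0.5 + 0.5 + 0.5 + 0.25 + 0.25 + 0.25 + 0.125 + 0.0078125
    = 305/128 = 2.3828125
Since 2.3828125 > 1, Kraft's inequality is NOT satisfied.
A prefix code with these lengths CANNOT exist.

Kraft sum = 2.3828125. Not satisfied.


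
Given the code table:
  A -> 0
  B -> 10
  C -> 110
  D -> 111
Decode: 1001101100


Decoding:
10 -> B
0 -> A
110 -> C
110 -> C
0 -> A


Result: BACCA


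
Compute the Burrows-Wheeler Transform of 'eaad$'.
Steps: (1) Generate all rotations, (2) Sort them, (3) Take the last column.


Rotations (sorted):
  0: $eaad -> last char: d
  1: aad$e -> last char: e
  2: ad$ea -> last char: a
  3: d$eaa -> last char: a
  4: eaad$ -> last char: $


BWT = deaa$


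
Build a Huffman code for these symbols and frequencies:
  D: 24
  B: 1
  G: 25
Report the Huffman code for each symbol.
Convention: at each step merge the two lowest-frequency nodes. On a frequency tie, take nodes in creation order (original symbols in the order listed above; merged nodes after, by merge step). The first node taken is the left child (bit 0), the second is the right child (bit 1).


Huffman tree construction:
Step 1: Merge B(1) + D(24) = 25
Step 2: Merge G(25) + (B+D)(25) = 50
Read each symbol's code off the tree from the root (left child = 0, right child = 1).

Codes:
  D: 11 (length 2)
  B: 10 (length 2)
  G: 0 (length 1)
Average code length: 75/50 = 1.5000 bits/symbol


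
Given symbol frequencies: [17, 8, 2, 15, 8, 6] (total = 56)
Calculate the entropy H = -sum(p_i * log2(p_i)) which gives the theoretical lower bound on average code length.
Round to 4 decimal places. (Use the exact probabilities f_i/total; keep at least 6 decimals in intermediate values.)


Per-symbol terms -p_i * log2(p_i) with p_i = f_i/56:
  p = 17/56 = 0.303571: log2(p) = -1.719892, -p*log2(p) = 0.522110
  p = 8/56 = 0.142857: log2(p) = -2.807355, -p*log2(p) = 0.401051
  p = 2/56 = 0.035714: log2(p) = -4.807355, -p*log2(p) = 0.171691
  p = 15/56 = 0.267857: log2(p) = -1.900464, -p*log2(p) = 0.509053
  p = 8/56 = 0.142857: log2(p) = -2.807355, -p*log2(p) = 0.401051
  p = 6/56 = 0.107143: log2(p) = -3.222392, -p*log2(p) = 0.345256
H = 0.522110 + 0.401051 + 0.171691 + 0.509053 + 0.401051 + 0.345256 = 2.350212

H = 2.3502 bits/symbol


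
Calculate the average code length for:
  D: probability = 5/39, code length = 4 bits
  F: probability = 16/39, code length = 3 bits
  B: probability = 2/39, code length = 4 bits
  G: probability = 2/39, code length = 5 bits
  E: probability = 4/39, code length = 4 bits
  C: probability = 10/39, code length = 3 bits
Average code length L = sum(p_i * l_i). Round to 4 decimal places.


Weighted contributions p_i * l_i:
  D: (5/39) * 4 = 20/39
  F: (16/39) * 3 = 48/39
  B: (2/39) * 4 = 8/39
  G: (2/39) * 5 = 10/39
  E: (4/39) * 4 = 16/39
  C: (10/39) * 3 = 30/39
Sum = (20 + 48 + 8 + 10 + 16 + 30)/39 = 132/39

L = 132/39 = 3.3846 bits/symbol


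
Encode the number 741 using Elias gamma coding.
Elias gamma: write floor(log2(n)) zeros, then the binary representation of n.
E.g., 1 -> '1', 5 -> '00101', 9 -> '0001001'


num_bits = floor(log2(741)) + 1 = 10
leading_zeros = num_bits - 1 = 9
binary(741) = 1011100101

Elias gamma(741) = '000000000' + '1011100101' = 0000000001011100101 (19 bits)


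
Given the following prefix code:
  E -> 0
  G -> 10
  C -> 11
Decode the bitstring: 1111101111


Decoding step by step:
Bits 11 -> C
Bits 11 -> C
Bits 10 -> G
Bits 11 -> C
Bits 11 -> C


Decoded message: CCGCC


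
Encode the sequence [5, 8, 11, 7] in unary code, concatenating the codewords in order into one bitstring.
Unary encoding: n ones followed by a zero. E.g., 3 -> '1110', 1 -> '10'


Encode each number as n ones followed by a terminating 0:
  5 -> 111110 (6 bits)
  8 -> 111111110 (9 bits)
  11 -> 111111111110 (12 bits)
  7 -> 11111110 (8 bits)
Total length = 6 + 9 + 12 + 8 = 35 bits.

Unary([5, 8, 11, 7]) = 11111011111111011111111111011111110 (35 bits)


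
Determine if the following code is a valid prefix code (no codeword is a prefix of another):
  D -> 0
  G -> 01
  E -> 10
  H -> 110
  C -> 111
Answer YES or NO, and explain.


Checking each pair (does one codeword prefix another?):
  D='0' vs G='01': prefix -- VIOLATION

NO -- this is NOT a valid prefix code. D (0) is a prefix of G (01).


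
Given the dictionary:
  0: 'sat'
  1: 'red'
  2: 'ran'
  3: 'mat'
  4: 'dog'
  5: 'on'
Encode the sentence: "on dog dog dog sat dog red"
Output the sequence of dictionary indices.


Look up each word in the dictionary:
  'on' -> 5
  'dog' -> 4
  'dog' -> 4
  'dog' -> 4
  'sat' -> 0
  'dog' -> 4
  'red' -> 1

Encoded: [5, 4, 4, 4, 0, 4, 1]


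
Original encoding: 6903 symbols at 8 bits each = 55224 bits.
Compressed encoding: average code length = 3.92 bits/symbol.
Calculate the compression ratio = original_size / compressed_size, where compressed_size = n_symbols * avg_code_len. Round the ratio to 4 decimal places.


original_size = n_symbols * orig_bits = 6903 * 8 = 55224 bits
compressed_size = n_symbols * avg_code_len = 6903 * 3.92 = 27059.76 bits
ratio = original_size / compressed_size = 55224 / 27059.76 = 2.0408

Compression ratio = 2.0408


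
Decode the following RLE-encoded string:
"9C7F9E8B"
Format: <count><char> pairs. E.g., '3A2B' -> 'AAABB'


Expanding each <count><char> pair:
  9C -> 'CCCCCCCCC'
  7F -> 'FFFFFFF'
  9E -> 'EEEEEEEEE'
  8B -> 'BBBBBBBB'

Decoded = CCCCCCCCCFFFFFFFEEEEEEEEEBBBBBBBB


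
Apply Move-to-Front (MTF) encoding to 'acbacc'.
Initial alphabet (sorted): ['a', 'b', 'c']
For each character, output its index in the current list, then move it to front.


MTF encoding:
'a': index 0 in ['a', 'b', 'c'] -> ['a', 'b', 'c']
'c': index 2 in ['a', 'b', 'c'] -> ['c', 'a', 'b']
'b': index 2 in ['c', 'a', 'b'] -> ['b', 'c', 'a']
'a': index 2 in ['b', 'c', 'a'] -> ['a', 'b', 'c']
'c': index 2 in ['a', 'b', 'c'] -> ['c', 'a', 'b']
'c': index 0 in ['c', 'a', 'b'] -> ['c', 'a', 'b']


Output: [0, 2, 2, 2, 2, 0]


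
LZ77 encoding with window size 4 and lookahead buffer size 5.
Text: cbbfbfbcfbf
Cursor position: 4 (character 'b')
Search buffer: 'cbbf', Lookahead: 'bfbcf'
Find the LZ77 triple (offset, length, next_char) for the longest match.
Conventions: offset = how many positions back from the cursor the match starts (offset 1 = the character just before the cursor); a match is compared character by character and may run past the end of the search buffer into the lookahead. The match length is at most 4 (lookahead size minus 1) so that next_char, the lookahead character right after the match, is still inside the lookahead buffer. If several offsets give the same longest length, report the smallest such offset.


Try each offset into the search buffer:
  offset=1 (pos 3, char 'f'): match length 0
  offset=2 (pos 2, char 'b'): match length 3
  offset=3 (pos 1, char 'b'): match length 1
  offset=4 (pos 0, char 'c'): match length 0
Longest match has length 3 at offset 2.
next_char = character at position 4 + 3 = 7 -> 'c'

Best match: offset=2, length=3 (matching 'bfb' starting at position 2)
LZ77 triple: (2, 3, 'c')


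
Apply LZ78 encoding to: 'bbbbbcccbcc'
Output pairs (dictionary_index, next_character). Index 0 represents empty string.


LZ78 encoding steps:
Dictionary: {0: ''}
Step 1: w='' (idx 0), next='b' -> output (0, 'b'), add 'b' as idx 1
Step 2: w='b' (idx 1), next='b' -> output (1, 'b'), add 'bb' as idx 2
Step 3: w='bb' (idx 2), next='c' -> output (2, 'c'), add 'bbc' as idx 3
Step 4: w='' (idx 0), next='c' -> output (0, 'c'), add 'c' as idx 4
Step 5: w='c' (idx 4), next='b' -> output (4, 'b'), add 'cb' as idx 5
Step 6: w='c' (idx 4), next='c' -> output (4, 'c'), add 'cc' as idx 6


Encoded: [(0, 'b'), (1, 'b'), (2, 'c'), (0, 'c'), (4, 'b'), (4, 'c')]


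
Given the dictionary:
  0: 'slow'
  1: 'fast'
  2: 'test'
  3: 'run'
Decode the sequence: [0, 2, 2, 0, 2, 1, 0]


Look up each index in the dictionary:
  0 -> 'slow'
  2 -> 'test'
  2 -> 'test'
  0 -> 'slow'
  2 -> 'test'
  1 -> 'fast'
  0 -> 'slow'

Decoded: "slow test test slow test fast slow"


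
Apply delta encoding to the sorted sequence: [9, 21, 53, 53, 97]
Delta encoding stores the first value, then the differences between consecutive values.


First value: 9
Deltas:
  21 - 9 = 12
  53 - 21 = 32
  53 - 53 = 0
  97 - 53 = 44


Delta encoded: [9, 12, 32, 0, 44]


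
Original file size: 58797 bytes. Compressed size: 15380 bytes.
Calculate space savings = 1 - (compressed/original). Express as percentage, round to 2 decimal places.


ratio = compressed/original = 15380/58797 = 0.261578
savings = 1 - ratio = 1 - 0.261578 = 0.738422
as a percentage: 0.738422 * 100 = 73.84%

Space savings = 1 - 15380/58797 = 73.84%


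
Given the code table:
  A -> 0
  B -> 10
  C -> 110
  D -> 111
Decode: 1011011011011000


Decoding:
10 -> B
110 -> C
110 -> C
110 -> C
110 -> C
0 -> A
0 -> A


Result: BCCCCAA


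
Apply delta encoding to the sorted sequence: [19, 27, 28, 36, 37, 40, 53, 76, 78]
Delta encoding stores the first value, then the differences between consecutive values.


First value: 19
Deltas:
  27 - 19 = 8
  28 - 27 = 1
  36 - 28 = 8
  37 - 36 = 1
  40 - 37 = 3
  53 - 40 = 13
  76 - 53 = 23
  78 - 76 = 2


Delta encoded: [19, 8, 1, 8, 1, 3, 13, 23, 2]


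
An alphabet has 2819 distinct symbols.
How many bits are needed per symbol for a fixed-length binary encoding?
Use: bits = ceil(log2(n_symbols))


log2(2819) = 11.461
Bracket: 2^11 = 2048 < 2819 <= 2^12 = 4096
So ceil(log2(2819)) = 12

bits = ceil(log2(2819)) = ceil(11.461) = 12 bits


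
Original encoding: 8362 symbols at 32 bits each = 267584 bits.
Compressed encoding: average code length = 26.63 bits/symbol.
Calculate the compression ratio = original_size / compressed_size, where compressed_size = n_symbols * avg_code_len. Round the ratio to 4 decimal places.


original_size = n_symbols * orig_bits = 8362 * 32 = 267584 bits
compressed_size = n_symbols * avg_code_len = 8362 * 26.63 = 222680.06 bits
ratio = original_size / compressed_size = 267584 / 222680.06 = 1.2017

Compression ratio = 1.2017


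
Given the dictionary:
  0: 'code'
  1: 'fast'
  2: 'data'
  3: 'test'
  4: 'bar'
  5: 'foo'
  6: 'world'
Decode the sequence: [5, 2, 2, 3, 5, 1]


Look up each index in the dictionary:
  5 -> 'foo'
  2 -> 'data'
  2 -> 'data'
  3 -> 'test'
  5 -> 'foo'
  1 -> 'fast'

Decoded: "foo data data test foo fast"


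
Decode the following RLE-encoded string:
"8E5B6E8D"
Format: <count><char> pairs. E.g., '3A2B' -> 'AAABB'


Expanding each <count><char> pair:
  8E -> 'EEEEEEEE'
  5B -> 'BBBBB'
  6E -> 'EEEEEE'
  8D -> 'DDDDDDDD'

Decoded = EEEEEEEEBBBBBEEEEEEDDDDDDDD


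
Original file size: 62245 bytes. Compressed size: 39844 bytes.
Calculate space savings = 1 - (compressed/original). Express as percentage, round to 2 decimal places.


ratio = compressed/original = 39844/62245 = 0.640116
savings = 1 - ratio = 1 - 0.640116 = 0.359884
as a percentage: 0.359884 * 100 = 35.99%

Space savings = 1 - 39844/62245 = 35.99%


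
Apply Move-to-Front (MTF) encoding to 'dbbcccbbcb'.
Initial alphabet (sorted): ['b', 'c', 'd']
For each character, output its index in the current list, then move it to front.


MTF encoding:
'd': index 2 in ['b', 'c', 'd'] -> ['d', 'b', 'c']
'b': index 1 in ['d', 'b', 'c'] -> ['b', 'd', 'c']
'b': index 0 in ['b', 'd', 'c'] -> ['b', 'd', 'c']
'c': index 2 in ['b', 'd', 'c'] -> ['c', 'b', 'd']
'c': index 0 in ['c', 'b', 'd'] -> ['c', 'b', 'd']
'c': index 0 in ['c', 'b', 'd'] -> ['c', 'b', 'd']
'b': index 1 in ['c', 'b', 'd'] -> ['b', 'c', 'd']
'b': index 0 in ['b', 'c', 'd'] -> ['b', 'c', 'd']
'c': index 1 in ['b', 'c', 'd'] -> ['c', 'b', 'd']
'b': index 1 in ['c', 'b', 'd'] -> ['b', 'c', 'd']


Output: [2, 1, 0, 2, 0, 0, 1, 0, 1, 1]


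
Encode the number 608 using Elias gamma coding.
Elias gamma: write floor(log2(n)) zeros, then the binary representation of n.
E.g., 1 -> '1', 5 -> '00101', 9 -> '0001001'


num_bits = floor(log2(608)) + 1 = 10
leading_zeros = num_bits - 1 = 9
binary(608) = 1001100000

Elias gamma(608) = '000000000' + '1001100000' = 0000000001001100000 (19 bits)


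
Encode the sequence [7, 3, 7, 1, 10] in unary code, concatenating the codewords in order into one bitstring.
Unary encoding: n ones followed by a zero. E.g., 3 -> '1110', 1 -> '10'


Encode each number as n ones followed by a terminating 0:
  7 -> 11111110 (8 bits)
  3 -> 1110 (4 bits)
  7 -> 11111110 (8 bits)
  1 -> 10 (2 bits)
  10 -> 11111111110 (11 bits)
Total length = 8 + 4 + 8 + 2 + 11 = 33 bits.

Unary([7, 3, 7, 1, 10]) = 111111101110111111101011111111110 (33 bits)


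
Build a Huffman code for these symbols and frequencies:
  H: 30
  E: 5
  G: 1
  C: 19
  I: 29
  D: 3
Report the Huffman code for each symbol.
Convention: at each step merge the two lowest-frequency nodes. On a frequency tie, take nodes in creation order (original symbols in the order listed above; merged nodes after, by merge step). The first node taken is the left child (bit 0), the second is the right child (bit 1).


Huffman tree construction:
Step 1: Merge G(1) + D(3) = 4
Step 2: Merge (G+D)(4) + E(5) = 9
Step 3: Merge ((G+D)+E)(9) + C(19) = 28
Step 4: Merge (((G+D)+E)+C)(28) + I(29) = 57
Step 5: Merge H(30) + ((((G+D)+E)+C)+I)(57) = 87
Read each symbol's code off the tree from the root (left child = 0, right child = 1).

Codes:
  H: 0 (length 1)
  E: 1001 (length 4)
  G: 10000 (length 5)
  C: 101 (length 3)
  I: 11 (length 2)
  D: 10001 (length 5)
Average code length: 185/87 = 2.1264 bits/symbol


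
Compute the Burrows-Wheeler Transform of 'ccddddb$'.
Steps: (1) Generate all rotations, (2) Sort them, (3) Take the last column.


Rotations (sorted):
  0: $ccddddb -> last char: b
  1: b$ccdddd -> last char: d
  2: ccddddb$ -> last char: $
  3: cddddb$c -> last char: c
  4: db$ccddd -> last char: d
  5: ddb$ccdd -> last char: d
  6: dddb$ccd -> last char: d
  7: ddddb$cc -> last char: c


BWT = bd$cdddc


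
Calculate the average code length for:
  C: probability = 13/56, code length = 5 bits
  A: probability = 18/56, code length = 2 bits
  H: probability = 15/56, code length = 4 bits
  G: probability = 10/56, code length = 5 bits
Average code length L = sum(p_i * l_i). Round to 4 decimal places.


Weighted contributions p_i * l_i:
  C: (13/56) * 5 = 65/56
  A: (18/56) * 2 = 36/56
  H: (15/56) * 4 = 60/56
  G: (10/56) * 5 = 50/56
Sum = (65 + 36 + 60 + 50)/56 = 211/56

L = 211/56 = 3.7679 bits/symbol


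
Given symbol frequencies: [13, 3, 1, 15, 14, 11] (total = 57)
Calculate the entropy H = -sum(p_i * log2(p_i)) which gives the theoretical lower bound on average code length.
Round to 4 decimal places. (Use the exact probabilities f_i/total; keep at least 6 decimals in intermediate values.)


Per-symbol terms -p_i * log2(p_i) with p_i = f_i/57:
  p = 13/57 = 0.228070: log2(p) = -2.132450, -p*log2(p) = 0.486348
  p = 3/57 = 0.052632: log2(p) = -4.247928, -p*log2(p) = 0.223575
  p = 1/57 = 0.017544: log2(p) = -5.832890, -p*log2(p) = 0.102331
  p = 15/57 = 0.263158: log2(p) = -1.925999, -p*log2(p) = 0.506842
  p = 14/57 = 0.245614: log2(p) = -2.025535, -p*log2(p) = 0.497500
  p = 11/57 = 0.192982: log2(p) = -2.373458, -p*log2(p) = 0.458036
H = 0.486348 + 0.223575 + 0.102331 + 0.506842 + 0.497500 + 0.458036 = 2.274632

H = 2.2746 bits/symbol


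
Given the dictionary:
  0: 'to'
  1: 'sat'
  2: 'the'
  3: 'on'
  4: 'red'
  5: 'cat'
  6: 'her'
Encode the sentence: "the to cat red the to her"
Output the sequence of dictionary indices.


Look up each word in the dictionary:
  'the' -> 2
  'to' -> 0
  'cat' -> 5
  'red' -> 4
  'the' -> 2
  'to' -> 0
  'her' -> 6

Encoded: [2, 0, 5, 4, 2, 0, 6]


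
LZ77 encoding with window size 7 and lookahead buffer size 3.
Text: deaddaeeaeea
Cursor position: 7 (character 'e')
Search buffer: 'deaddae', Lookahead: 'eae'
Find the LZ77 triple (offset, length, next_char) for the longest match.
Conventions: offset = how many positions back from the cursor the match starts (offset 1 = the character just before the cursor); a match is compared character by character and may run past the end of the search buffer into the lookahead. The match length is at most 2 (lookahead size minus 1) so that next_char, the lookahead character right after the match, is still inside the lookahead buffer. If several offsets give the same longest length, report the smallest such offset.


Try each offset into the search buffer:
  offset=1 (pos 6, char 'e'): match length 1
  offset=2 (pos 5, char 'a'): match length 0
  offset=3 (pos 4, char 'd'): match length 0
  offset=4 (pos 3, char 'd'): match length 0
  offset=5 (pos 2, char 'a'): match length 0
  offset=6 (pos 1, char 'e'): match length 2
  offset=7 (pos 0, char 'd'): match length 0
Longest match has length 2 at offset 6.
next_char = character at position 7 + 2 = 9 -> 'e'

Best match: offset=6, length=2 (matching 'ea' starting at position 1)
LZ77 triple: (6, 2, 'e')


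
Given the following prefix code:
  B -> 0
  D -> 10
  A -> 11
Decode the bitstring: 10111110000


Decoding step by step:
Bits 10 -> D
Bits 11 -> A
Bits 11 -> A
Bits 10 -> D
Bits 0 -> B
Bits 0 -> B
Bits 0 -> B


Decoded message: DAADBBB


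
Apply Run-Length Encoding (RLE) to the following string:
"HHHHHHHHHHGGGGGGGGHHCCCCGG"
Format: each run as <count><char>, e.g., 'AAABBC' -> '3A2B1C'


Scanning runs left to right:
  i=0: run of 'H' x 10 -> '10H'
  i=10: run of 'G' x 8 -> '8G'
  i=18: run of 'H' x 2 -> '2H'
  i=20: run of 'C' x 4 -> '4C'
  i=24: run of 'G' x 2 -> '2G'

RLE = 10H8G2H4C2G


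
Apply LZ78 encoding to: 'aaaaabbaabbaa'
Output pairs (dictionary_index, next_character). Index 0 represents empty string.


LZ78 encoding steps:
Dictionary: {0: ''}
Step 1: w='' (idx 0), next='a' -> output (0, 'a'), add 'a' as idx 1
Step 2: w='a' (idx 1), next='a' -> output (1, 'a'), add 'aa' as idx 2
Step 3: w='aa' (idx 2), next='b' -> output (2, 'b'), add 'aab' as idx 3
Step 4: w='' (idx 0), next='b' -> output (0, 'b'), add 'b' as idx 4
Step 5: w='aab' (idx 3), next='b' -> output (3, 'b'), add 'aabb' as idx 5
Step 6: w='aa' (idx 2), end of input -> output (2, '')


Encoded: [(0, 'a'), (1, 'a'), (2, 'b'), (0, 'b'), (3, 'b'), (2, '')]


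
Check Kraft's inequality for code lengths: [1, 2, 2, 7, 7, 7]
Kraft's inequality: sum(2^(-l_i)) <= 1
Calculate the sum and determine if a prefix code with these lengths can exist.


Sum = 2^(-1) + 2^(-2) + 2^(-2) + 2^(-7) + 2^(-7) + 2^(-7)
    = 0.5 + 0.25 + 0.25 + 0.0078125 + 0.0078125 + 0.0078125
    = 131/128 = 1.0234375
Since 1.0234375 > 1, Kraft's inequality is NOT satisfied.
A prefix code with these lengths CANNOT exist.

Kraft sum = 1.0234375. Not satisfied.


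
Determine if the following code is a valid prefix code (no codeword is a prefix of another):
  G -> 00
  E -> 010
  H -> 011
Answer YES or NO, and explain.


Checking each pair (does one codeword prefix another?):
  G='00' vs E='010': no prefix
  G='00' vs H='011': no prefix
  E='010' vs G='00': no prefix
  E='010' vs H='011': no prefix
  H='011' vs G='00': no prefix
  H='011' vs E='010': no prefix
No violation found over all pairs.

YES -- this is a valid prefix code. No codeword is a prefix of any other codeword.


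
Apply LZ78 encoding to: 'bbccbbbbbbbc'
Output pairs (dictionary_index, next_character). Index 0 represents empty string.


LZ78 encoding steps:
Dictionary: {0: ''}
Step 1: w='' (idx 0), next='b' -> output (0, 'b'), add 'b' as idx 1
Step 2: w='b' (idx 1), next='c' -> output (1, 'c'), add 'bc' as idx 2
Step 3: w='' (idx 0), next='c' -> output (0, 'c'), add 'c' as idx 3
Step 4: w='b' (idx 1), next='b' -> output (1, 'b'), add 'bb' as idx 4
Step 5: w='bb' (idx 4), next='b' -> output (4, 'b'), add 'bbb' as idx 5
Step 6: w='bb' (idx 4), next='c' -> output (4, 'c'), add 'bbc' as idx 6


Encoded: [(0, 'b'), (1, 'c'), (0, 'c'), (1, 'b'), (4, 'b'), (4, 'c')]


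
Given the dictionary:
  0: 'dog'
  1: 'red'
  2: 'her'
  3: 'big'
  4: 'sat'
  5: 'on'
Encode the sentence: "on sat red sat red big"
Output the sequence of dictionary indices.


Look up each word in the dictionary:
  'on' -> 5
  'sat' -> 4
  'red' -> 1
  'sat' -> 4
  'red' -> 1
  'big' -> 3

Encoded: [5, 4, 1, 4, 1, 3]


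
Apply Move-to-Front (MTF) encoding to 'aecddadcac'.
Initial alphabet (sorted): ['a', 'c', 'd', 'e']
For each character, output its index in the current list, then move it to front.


MTF encoding:
'a': index 0 in ['a', 'c', 'd', 'e'] -> ['a', 'c', 'd', 'e']
'e': index 3 in ['a', 'c', 'd', 'e'] -> ['e', 'a', 'c', 'd']
'c': index 2 in ['e', 'a', 'c', 'd'] -> ['c', 'e', 'a', 'd']
'd': index 3 in ['c', 'e', 'a', 'd'] -> ['d', 'c', 'e', 'a']
'd': index 0 in ['d', 'c', 'e', 'a'] -> ['d', 'c', 'e', 'a']
'a': index 3 in ['d', 'c', 'e', 'a'] -> ['a', 'd', 'c', 'e']
'd': index 1 in ['a', 'd', 'c', 'e'] -> ['d', 'a', 'c', 'e']
'c': index 2 in ['d', 'a', 'c', 'e'] -> ['c', 'd', 'a', 'e']
'a': index 2 in ['c', 'd', 'a', 'e'] -> ['a', 'c', 'd', 'e']
'c': index 1 in ['a', 'c', 'd', 'e'] -> ['c', 'a', 'd', 'e']


Output: [0, 3, 2, 3, 0, 3, 1, 2, 2, 1]


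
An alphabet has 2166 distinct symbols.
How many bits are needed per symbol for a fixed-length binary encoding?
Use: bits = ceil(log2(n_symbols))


log2(2166) = 11.0808
Bracket: 2^11 = 2048 < 2166 <= 2^12 = 4096
So ceil(log2(2166)) = 12

bits = ceil(log2(2166)) = ceil(11.0808) = 12 bits


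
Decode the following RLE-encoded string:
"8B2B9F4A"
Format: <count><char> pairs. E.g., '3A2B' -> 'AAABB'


Expanding each <count><char> pair:
  8B -> 'BBBBBBBB'
  2B -> 'BB'
  9F -> 'FFFFFFFFF'
  4A -> 'AAAA'

Decoded = BBBBBBBBBBFFFFFFFFFAAAA


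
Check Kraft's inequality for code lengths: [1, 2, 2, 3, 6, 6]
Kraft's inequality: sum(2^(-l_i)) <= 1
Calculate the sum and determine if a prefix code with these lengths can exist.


Sum = 2^(-1) + 2^(-2) + 2^(-2) + 2^(-3) + 2^(-6) + 2^(-6)
    = 0.5 + 0.25 + 0.25 + 0.125 + 0.015625 + 0.015625
    = 74/64 = 1.15625
Since 1.15625 > 1, Kraft's inequality is NOT satisfied.
A prefix code with these lengths CANNOT exist.

Kraft sum = 1.15625. Not satisfied.


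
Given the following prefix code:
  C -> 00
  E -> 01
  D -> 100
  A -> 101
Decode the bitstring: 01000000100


Decoding step by step:
Bits 01 -> E
Bits 00 -> C
Bits 00 -> C
Bits 00 -> C
Bits 100 -> D


Decoded message: ECCCD


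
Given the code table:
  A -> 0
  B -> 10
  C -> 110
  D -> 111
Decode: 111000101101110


Decoding:
111 -> D
0 -> A
0 -> A
0 -> A
10 -> B
110 -> C
111 -> D
0 -> A


Result: DAAABCDA


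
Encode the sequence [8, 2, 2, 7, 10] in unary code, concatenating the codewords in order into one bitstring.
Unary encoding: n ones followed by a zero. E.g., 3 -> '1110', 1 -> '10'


Encode each number as n ones followed by a terminating 0:
  8 -> 111111110 (9 bits)
  2 -> 110 (3 bits)
  2 -> 110 (3 bits)
  7 -> 11111110 (8 bits)
  10 -> 11111111110 (11 bits)
Total length = 9 + 3 + 3 + 8 + 11 = 34 bits.

Unary([8, 2, 2, 7, 10]) = 1111111101101101111111011111111110 (34 bits)


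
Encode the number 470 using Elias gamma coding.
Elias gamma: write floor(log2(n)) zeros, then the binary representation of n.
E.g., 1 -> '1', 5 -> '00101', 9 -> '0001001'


num_bits = floor(log2(470)) + 1 = 9
leading_zeros = num_bits - 1 = 8
binary(470) = 111010110

Elias gamma(470) = '00000000' + '111010110' = 00000000111010110 (17 bits)


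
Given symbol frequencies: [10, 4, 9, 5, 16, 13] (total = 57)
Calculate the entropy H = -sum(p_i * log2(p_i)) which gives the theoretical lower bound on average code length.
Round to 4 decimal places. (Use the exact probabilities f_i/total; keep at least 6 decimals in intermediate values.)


Per-symbol terms -p_i * log2(p_i) with p_i = f_i/57:
  p = 10/57 = 0.175439: log2(p) = -2.510962, -p*log2(p) = 0.440520
  p = 4/57 = 0.070175: log2(p) = -3.832890, -p*log2(p) = 0.268975
  p = 9/57 = 0.157895: log2(p) = -2.662965, -p*log2(p) = 0.420468
  p = 5/57 = 0.087719: log2(p) = -3.510962, -p*log2(p) = 0.307979
  p = 16/57 = 0.280702: log2(p) = -1.832890, -p*log2(p) = 0.514495
  p = 13/57 = 0.228070: log2(p) = -2.132450, -p*log2(p) = 0.486348
H = 0.440520 + 0.268975 + 0.420468 + 0.307979 + 0.514495 + 0.486348 = 2.438785

H = 2.4388 bits/symbol


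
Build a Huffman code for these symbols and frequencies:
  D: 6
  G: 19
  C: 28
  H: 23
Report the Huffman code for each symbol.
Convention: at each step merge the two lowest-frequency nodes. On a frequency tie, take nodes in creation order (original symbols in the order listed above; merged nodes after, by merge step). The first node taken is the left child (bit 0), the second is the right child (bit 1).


Huffman tree construction:
Step 1: Merge D(6) + G(19) = 25
Step 2: Merge H(23) + (D+G)(25) = 48
Step 3: Merge C(28) + (H+(D+G))(48) = 76
Read each symbol's code off the tree from the root (left child = 0, right child = 1).

Codes:
  D: 110 (length 3)
  G: 111 (length 3)
  C: 0 (length 1)
  H: 10 (length 2)
Average code length: 149/76 = 1.9605 bits/symbol


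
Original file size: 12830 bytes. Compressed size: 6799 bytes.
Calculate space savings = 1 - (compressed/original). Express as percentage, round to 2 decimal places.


ratio = compressed/original = 6799/12830 = 0.52993
savings = 1 - ratio = 1 - 0.52993 = 0.47007
as a percentage: 0.47007 * 100 = 47.01%

Space savings = 1 - 6799/12830 = 47.01%


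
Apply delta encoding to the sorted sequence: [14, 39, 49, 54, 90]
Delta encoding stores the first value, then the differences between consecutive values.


First value: 14
Deltas:
  39 - 14 = 25
  49 - 39 = 10
  54 - 49 = 5
  90 - 54 = 36


Delta encoded: [14, 25, 10, 5, 36]


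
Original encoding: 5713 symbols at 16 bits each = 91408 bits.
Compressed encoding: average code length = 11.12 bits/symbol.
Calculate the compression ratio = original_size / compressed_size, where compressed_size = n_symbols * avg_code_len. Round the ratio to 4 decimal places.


original_size = n_symbols * orig_bits = 5713 * 16 = 91408 bits
compressed_size = n_symbols * avg_code_len = 5713 * 11.12 = 63528.56 bits
ratio = original_size / compressed_size = 91408 / 63528.56 = 1.4388

Compression ratio = 1.4388


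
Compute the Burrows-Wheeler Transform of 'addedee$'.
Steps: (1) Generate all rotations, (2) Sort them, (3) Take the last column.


Rotations (sorted):
  0: $addedee -> last char: e
  1: addedee$ -> last char: $
  2: ddedee$a -> last char: a
  3: dedee$ad -> last char: d
  4: dee$adde -> last char: e
  5: e$addede -> last char: e
  6: edee$add -> last char: d
  7: ee$added -> last char: d


BWT = e$adeedd


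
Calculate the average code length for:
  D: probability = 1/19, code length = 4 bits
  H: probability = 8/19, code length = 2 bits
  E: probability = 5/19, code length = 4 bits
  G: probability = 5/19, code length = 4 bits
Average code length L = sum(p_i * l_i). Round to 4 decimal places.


Weighted contributions p_i * l_i:
  D: (1/19) * 4 = 4/19
  H: (8/19) * 2 = 16/19
  E: (5/19) * 4 = 20/19
  G: (5/19) * 4 = 20/19
Sum = (4 + 16 + 20 + 20)/19 = 60/19

L = 60/19 = 3.1579 bits/symbol


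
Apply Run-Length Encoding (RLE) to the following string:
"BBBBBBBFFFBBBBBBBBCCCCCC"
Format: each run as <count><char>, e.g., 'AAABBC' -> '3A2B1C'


Scanning runs left to right:
  i=0: run of 'B' x 7 -> '7B'
  i=7: run of 'F' x 3 -> '3F'
  i=10: run of 'B' x 8 -> '8B'
  i=18: run of 'C' x 6 -> '6C'

RLE = 7B3F8B6C


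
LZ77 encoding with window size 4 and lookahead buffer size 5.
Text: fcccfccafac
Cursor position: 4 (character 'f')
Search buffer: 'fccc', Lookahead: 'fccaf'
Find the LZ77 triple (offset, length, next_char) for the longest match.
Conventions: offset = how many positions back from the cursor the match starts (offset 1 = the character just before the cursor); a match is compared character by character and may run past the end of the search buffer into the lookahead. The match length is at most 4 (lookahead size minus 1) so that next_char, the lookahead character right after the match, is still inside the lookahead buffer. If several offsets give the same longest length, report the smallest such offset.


Try each offset into the search buffer:
  offset=1 (pos 3, char 'c'): match length 0
  offset=2 (pos 2, char 'c'): match length 0
  offset=3 (pos 1, char 'c'): match length 0
  offset=4 (pos 0, char 'f'): match length 3
Longest match has length 3 at offset 4.
next_char = character at position 4 + 3 = 7 -> 'a'

Best match: offset=4, length=3 (matching 'fcc' starting at position 0)
LZ77 triple: (4, 3, 'a')


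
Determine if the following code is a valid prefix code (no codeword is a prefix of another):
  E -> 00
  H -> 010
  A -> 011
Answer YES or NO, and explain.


Checking each pair (does one codeword prefix another?):
  E='00' vs H='010': no prefix
  E='00' vs A='011': no prefix
  H='010' vs E='00': no prefix
  H='010' vs A='011': no prefix
  A='011' vs E='00': no prefix
  A='011' vs H='010': no prefix
No violation found over all pairs.

YES -- this is a valid prefix code. No codeword is a prefix of any other codeword.


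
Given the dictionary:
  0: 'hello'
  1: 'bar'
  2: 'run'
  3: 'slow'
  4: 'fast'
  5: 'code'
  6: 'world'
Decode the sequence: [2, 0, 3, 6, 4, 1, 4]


Look up each index in the dictionary:
  2 -> 'run'
  0 -> 'hello'
  3 -> 'slow'
  6 -> 'world'
  4 -> 'fast'
  1 -> 'bar'
  4 -> 'fast'

Decoded: "run hello slow world fast bar fast"


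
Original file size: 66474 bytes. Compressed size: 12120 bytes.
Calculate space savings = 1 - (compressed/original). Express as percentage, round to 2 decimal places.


ratio = compressed/original = 12120/66474 = 0.182327
savings = 1 - ratio = 1 - 0.182327 = 0.817673
as a percentage: 0.817673 * 100 = 81.77%

Space savings = 1 - 12120/66474 = 81.77%


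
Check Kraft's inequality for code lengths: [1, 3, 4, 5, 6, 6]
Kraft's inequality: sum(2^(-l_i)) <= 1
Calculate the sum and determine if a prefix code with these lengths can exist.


Sum = 2^(-1) + 2^(-3) + 2^(-4) + 2^(-5) + 2^(-6) + 2^(-6)
    = 0.5 + 0.125 + 0.0625 + 0.03125 + 0.015625 + 0.015625
    = 48/64 = 0.75
Since 0.75 <= 1, Kraft's inequality IS satisfied.
A prefix code with these lengths CAN exist.

Kraft sum = 0.75. Satisfied.


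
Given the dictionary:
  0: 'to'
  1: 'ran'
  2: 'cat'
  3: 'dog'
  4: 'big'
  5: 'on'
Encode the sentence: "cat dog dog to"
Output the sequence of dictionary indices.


Look up each word in the dictionary:
  'cat' -> 2
  'dog' -> 3
  'dog' -> 3
  'to' -> 0

Encoded: [2, 3, 3, 0]


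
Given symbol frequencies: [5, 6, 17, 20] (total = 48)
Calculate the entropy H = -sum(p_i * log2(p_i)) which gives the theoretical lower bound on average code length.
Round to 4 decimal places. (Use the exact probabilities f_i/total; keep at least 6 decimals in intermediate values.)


Per-symbol terms -p_i * log2(p_i) with p_i = f_i/48:
  p = 5/48 = 0.104167: log2(p) = -3.263034, -p*log2(p) = 0.339899
  p = 6/48 = 0.125000: log2(p) = -3.000000, -p*log2(p) = 0.375000
  p = 17/48 = 0.354167: log2(p) = -1.497500, -p*log2(p) = 0.530364
  p = 20/48 = 0.416667: log2(p) = -1.263034, -p*log2(p) = 0.526264
H = 0.339899 + 0.375000 + 0.530364 + 0.526264 = 1.771527

H = 1.7715 bits/symbol


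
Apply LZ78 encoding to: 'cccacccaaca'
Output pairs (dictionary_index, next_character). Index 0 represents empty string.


LZ78 encoding steps:
Dictionary: {0: ''}
Step 1: w='' (idx 0), next='c' -> output (0, 'c'), add 'c' as idx 1
Step 2: w='c' (idx 1), next='c' -> output (1, 'c'), add 'cc' as idx 2
Step 3: w='' (idx 0), next='a' -> output (0, 'a'), add 'a' as idx 3
Step 4: w='cc' (idx 2), next='c' -> output (2, 'c'), add 'ccc' as idx 4
Step 5: w='a' (idx 3), next='a' -> output (3, 'a'), add 'aa' as idx 5
Step 6: w='c' (idx 1), next='a' -> output (1, 'a'), add 'ca' as idx 6


Encoded: [(0, 'c'), (1, 'c'), (0, 'a'), (2, 'c'), (3, 'a'), (1, 'a')]


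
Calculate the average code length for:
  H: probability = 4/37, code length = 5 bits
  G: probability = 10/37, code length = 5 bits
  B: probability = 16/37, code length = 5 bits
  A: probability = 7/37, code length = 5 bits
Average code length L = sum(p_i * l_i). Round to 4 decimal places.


Weighted contributions p_i * l_i:
  H: (4/37) * 5 = 20/37
  G: (10/37) * 5 = 50/37
  B: (16/37) * 5 = 80/37
  A: (7/37) * 5 = 35/37
Sum = (20 + 50 + 80 + 35)/37 = 185/37

L = 185/37 = 5.0000 bits/symbol


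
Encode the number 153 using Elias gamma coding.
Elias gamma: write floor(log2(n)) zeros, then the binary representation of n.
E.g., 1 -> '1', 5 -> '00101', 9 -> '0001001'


num_bits = floor(log2(153)) + 1 = 8
leading_zeros = num_bits - 1 = 7
binary(153) = 10011001

Elias gamma(153) = '0000000' + '10011001' = 000000010011001 (15 bits)


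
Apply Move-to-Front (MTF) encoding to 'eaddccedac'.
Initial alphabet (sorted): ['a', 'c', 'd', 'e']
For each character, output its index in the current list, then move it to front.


MTF encoding:
'e': index 3 in ['a', 'c', 'd', 'e'] -> ['e', 'a', 'c', 'd']
'a': index 1 in ['e', 'a', 'c', 'd'] -> ['a', 'e', 'c', 'd']
'd': index 3 in ['a', 'e', 'c', 'd'] -> ['d', 'a', 'e', 'c']
'd': index 0 in ['d', 'a', 'e', 'c'] -> ['d', 'a', 'e', 'c']
'c': index 3 in ['d', 'a', 'e', 'c'] -> ['c', 'd', 'a', 'e']
'c': index 0 in ['c', 'd', 'a', 'e'] -> ['c', 'd', 'a', 'e']
'e': index 3 in ['c', 'd', 'a', 'e'] -> ['e', 'c', 'd', 'a']
'd': index 2 in ['e', 'c', 'd', 'a'] -> ['d', 'e', 'c', 'a']
'a': index 3 in ['d', 'e', 'c', 'a'] -> ['a', 'd', 'e', 'c']
'c': index 3 in ['a', 'd', 'e', 'c'] -> ['c', 'a', 'd', 'e']


Output: [3, 1, 3, 0, 3, 0, 3, 2, 3, 3]
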